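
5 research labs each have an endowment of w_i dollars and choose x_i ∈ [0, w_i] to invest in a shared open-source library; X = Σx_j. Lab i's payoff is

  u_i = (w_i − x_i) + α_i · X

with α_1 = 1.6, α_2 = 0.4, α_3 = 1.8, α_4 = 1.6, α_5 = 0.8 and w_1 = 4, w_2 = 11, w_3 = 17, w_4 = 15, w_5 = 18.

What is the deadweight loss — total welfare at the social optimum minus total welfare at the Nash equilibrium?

∂u_i/∂x_i = α_i − 1, so lab i contributes w_i if α_i > 1, else 0.
α_i > 1 for i ∈ {1, 3, 4}; NE contributions (4, 0, 17, 15, 0), X = 36.
W^NE = Σw_i − X^NE + (Σα_i)·X^NE = 65 + 5.2·36 = 252.2.
Planner: ∂(Σu_j)/∂x_i = Σα_j − 1 = 5.2 > 0, so everyone contributes w_i; X^SO = 65, W^SO = 65 + 5.2·65 = 403.
Deadweight loss = 150.8.

150.8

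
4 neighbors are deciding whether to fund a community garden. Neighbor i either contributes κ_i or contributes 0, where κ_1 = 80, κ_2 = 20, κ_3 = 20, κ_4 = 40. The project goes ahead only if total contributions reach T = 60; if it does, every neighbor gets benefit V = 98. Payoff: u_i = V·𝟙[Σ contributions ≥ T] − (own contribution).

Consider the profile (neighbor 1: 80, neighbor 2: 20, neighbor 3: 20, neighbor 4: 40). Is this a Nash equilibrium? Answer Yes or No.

Total = 160 ≥ 60: provided.
Neighbor 1 (pledges 80, payoff 18): dropping to 0 → total 80, payoff 98. Profitable deviation.

No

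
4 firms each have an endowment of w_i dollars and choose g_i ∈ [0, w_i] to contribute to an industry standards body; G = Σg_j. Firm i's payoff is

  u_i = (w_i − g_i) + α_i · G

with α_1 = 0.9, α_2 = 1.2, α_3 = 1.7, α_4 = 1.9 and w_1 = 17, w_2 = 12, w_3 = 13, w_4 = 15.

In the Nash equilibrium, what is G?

40

∂u_i/∂g_i = α_i − 1, so firm i contributes w_i if α_i > 1, else 0.
α_i > 1 for i ∈ {2, 3, 4}; NE contributions (0, 12, 13, 15), G = 40.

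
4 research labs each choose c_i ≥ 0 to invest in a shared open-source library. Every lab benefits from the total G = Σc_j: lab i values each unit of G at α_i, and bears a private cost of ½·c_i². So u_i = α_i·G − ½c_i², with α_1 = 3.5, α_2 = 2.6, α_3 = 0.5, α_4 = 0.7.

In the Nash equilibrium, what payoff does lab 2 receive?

15.6

Lab i's FOC: ∂u_i/∂c_i = α_i − c_i = 0, so c_i* = α_i.
NE contributions = (3.5, 2.6, 0.5, 0.7); G = 7.3.
u_2 = α_2·G − ½·(c_2)² = 2.6·7.3 − ½·2.6² = 15.6.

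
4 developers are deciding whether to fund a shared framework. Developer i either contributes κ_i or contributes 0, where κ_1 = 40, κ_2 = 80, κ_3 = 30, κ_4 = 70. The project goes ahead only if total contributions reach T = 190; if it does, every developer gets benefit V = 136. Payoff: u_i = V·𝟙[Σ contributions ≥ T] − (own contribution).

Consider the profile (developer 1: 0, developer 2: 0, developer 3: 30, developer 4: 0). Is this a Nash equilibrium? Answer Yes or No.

Total = 30 < 190: not provided.
Developer 1 (pledges 0, payoff 0): pledging 40 → total 70, payoff -40. No gain.
Developer 2 (pledges 0, payoff 0): pledging 80 → total 110, payoff -80. No gain.
Developer 3 (pledges 30, payoff -30): dropping to 0 → total 0, payoff 0. Profitable deviation.

No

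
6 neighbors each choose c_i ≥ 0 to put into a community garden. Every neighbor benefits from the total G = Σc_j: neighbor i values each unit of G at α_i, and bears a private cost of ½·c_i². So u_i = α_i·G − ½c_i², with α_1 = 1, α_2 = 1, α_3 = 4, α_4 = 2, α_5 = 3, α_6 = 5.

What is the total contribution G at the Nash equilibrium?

Neighbor i's FOC: ∂u_i/∂c_i = α_i − c_i = 0, so c_i* = α_i.
NE contributions = (1, 1, 4, 2, 3, 5); G = 16.

16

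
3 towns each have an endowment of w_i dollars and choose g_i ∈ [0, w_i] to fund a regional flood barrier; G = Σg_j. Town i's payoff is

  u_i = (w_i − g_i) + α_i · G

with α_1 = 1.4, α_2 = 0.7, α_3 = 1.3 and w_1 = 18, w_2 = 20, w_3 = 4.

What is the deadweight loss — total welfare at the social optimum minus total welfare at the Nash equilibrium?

48

∂u_i/∂g_i = α_i − 1, so town i contributes w_i if α_i > 1, else 0.
α_i > 1 for i ∈ {1, 3}; NE contributions (18, 0, 4), G = 22.
W^NE = Σw_i − G^NE + (Σα_i)·G^NE = 42 + 2.4·22 = 94.8.
Planner: ∂(Σu_j)/∂g_i = Σα_j − 1 = 2.4 > 0, so everyone contributes w_i; G^SO = 42, W^SO = 42 + 2.4·42 = 142.8.
Deadweight loss = 48.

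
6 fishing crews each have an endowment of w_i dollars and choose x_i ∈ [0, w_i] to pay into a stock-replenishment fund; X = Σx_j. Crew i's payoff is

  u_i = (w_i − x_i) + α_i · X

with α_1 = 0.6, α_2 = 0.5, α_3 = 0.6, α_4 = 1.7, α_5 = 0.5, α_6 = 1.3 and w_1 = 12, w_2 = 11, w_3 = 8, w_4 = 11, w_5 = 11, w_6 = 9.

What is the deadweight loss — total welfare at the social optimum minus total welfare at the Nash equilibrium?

176.4

∂u_i/∂x_i = α_i − 1, so crew i contributes w_i if α_i > 1, else 0.
α_i > 1 for i ∈ {4, 6}; NE contributions (0, 0, 0, 11, 0, 9), X = 20.
W^NE = Σw_i − X^NE + (Σα_i)·X^NE = 62 + 4.2·20 = 146.
Planner: ∂(Σu_j)/∂x_i = Σα_j − 1 = 4.2 > 0, so everyone contributes w_i; X^SO = 62, W^SO = 62 + 4.2·62 = 322.4.
Deadweight loss = 176.4.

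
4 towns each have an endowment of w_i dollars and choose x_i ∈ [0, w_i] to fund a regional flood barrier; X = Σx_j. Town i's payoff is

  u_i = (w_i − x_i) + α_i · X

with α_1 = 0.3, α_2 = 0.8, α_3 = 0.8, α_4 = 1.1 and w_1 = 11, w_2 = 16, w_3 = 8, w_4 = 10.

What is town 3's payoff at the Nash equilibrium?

∂u_i/∂x_i = α_i − 1, so town i contributes w_i if α_i > 1, else 0.
α_i > 1 for i ∈ {4}; NE contributions (0, 0, 0, 10), X = 10.
u_3 = (8 − 0) + 0.8·10 = 16.

16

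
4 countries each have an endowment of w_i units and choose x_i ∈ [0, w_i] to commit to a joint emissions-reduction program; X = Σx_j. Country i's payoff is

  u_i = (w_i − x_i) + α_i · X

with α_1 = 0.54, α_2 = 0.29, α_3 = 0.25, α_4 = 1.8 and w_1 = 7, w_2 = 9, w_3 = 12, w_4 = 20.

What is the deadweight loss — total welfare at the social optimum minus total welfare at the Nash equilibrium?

∂u_i/∂x_i = α_i − 1, so country i contributes w_i if α_i > 1, else 0.
α_i > 1 for i ∈ {4}; NE contributions (0, 0, 0, 20), X = 20.
W^NE = Σw_i − X^NE + (Σα_i)·X^NE = 48 + 1.88·20 = 85.6.
Planner: ∂(Σu_j)/∂x_i = Σα_j − 1 = 1.88 > 0, so everyone contributes w_i; X^SO = 48, W^SO = 48 + 1.88·48 = 138.24.
Deadweight loss = 52.64.

52.64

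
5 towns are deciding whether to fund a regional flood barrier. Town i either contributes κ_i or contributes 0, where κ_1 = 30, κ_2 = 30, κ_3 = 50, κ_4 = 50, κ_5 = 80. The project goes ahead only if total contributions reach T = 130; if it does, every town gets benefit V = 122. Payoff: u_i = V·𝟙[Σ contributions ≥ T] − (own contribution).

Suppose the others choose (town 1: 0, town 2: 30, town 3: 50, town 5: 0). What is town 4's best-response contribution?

Others' total = 80. Contributing 50 brings total to 130 ≥ 130: gain V − κ_4 = 72.
Best response: 50.

50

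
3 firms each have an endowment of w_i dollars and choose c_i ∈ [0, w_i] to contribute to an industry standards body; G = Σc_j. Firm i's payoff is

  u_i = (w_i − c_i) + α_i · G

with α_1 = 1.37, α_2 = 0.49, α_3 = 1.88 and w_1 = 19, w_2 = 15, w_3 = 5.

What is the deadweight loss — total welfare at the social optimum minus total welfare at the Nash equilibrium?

∂u_i/∂c_i = α_i − 1, so firm i contributes w_i if α_i > 1, else 0.
α_i > 1 for i ∈ {1, 3}; NE contributions (19, 0, 5), G = 24.
W^NE = Σw_i − G^NE + (Σα_i)·G^NE = 39 + 2.74·24 = 104.76.
Planner: ∂(Σu_j)/∂c_i = Σα_j − 1 = 2.74 > 0, so everyone contributes w_i; G^SO = 39, W^SO = 39 + 2.74·39 = 145.86.
Deadweight loss = 41.1.

41.1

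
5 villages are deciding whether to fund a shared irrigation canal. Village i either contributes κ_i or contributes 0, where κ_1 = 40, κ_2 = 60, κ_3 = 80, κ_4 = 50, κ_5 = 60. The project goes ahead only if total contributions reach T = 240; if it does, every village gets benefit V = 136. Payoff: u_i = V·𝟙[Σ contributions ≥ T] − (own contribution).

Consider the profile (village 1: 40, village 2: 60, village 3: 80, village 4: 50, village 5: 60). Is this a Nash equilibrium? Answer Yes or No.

No

Total = 290 ≥ 240: provided.
Village 1 (pledges 40, payoff 96): dropping to 0 → total 250, payoff 136. Profitable deviation.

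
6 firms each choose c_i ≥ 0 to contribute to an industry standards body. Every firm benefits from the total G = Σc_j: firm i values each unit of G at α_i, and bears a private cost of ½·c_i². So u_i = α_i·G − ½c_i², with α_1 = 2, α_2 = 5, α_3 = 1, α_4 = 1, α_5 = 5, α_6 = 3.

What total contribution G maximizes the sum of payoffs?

Planner FOC: ∂(Σu_j)/∂c_i = (Σα_j) − c_i = 0, so c_i^SO = Σα_j = 17 for every i; G^SO = 102.

102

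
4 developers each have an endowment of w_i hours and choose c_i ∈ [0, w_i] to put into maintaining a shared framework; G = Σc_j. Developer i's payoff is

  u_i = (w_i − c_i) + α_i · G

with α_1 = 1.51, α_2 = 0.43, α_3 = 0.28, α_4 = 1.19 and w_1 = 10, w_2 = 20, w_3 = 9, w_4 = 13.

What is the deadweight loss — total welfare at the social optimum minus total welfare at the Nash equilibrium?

69.89

∂u_i/∂c_i = α_i − 1, so developer i contributes w_i if α_i > 1, else 0.
α_i > 1 for i ∈ {1, 4}; NE contributions (10, 0, 0, 13), G = 23.
W^NE = Σw_i − G^NE + (Σα_i)·G^NE = 52 + 2.41·23 = 107.43.
Planner: ∂(Σu_j)/∂c_i = Σα_j − 1 = 2.41 > 0, so everyone contributes w_i; G^SO = 52, W^SO = 52 + 2.41·52 = 177.32.
Deadweight loss = 69.89.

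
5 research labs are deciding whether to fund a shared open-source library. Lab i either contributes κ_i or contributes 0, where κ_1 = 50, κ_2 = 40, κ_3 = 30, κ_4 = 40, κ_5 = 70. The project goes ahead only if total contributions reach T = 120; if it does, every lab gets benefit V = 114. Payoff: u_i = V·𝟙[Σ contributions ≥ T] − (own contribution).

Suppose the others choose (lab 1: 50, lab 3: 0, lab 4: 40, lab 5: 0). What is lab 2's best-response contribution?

Others' total = 90. Contributing 40 brings total to 130 ≥ 120: gain V − κ_2 = 74.
Best response: 40.

40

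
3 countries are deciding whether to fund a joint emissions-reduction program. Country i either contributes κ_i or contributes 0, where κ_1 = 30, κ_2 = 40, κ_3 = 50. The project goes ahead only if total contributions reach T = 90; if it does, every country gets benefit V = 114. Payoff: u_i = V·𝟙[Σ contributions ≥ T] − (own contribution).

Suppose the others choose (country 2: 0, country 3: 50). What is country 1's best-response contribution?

0

Others' total = 50. Even contributing 30 gives 80 < 90: no benefit either way.
Best response: 0.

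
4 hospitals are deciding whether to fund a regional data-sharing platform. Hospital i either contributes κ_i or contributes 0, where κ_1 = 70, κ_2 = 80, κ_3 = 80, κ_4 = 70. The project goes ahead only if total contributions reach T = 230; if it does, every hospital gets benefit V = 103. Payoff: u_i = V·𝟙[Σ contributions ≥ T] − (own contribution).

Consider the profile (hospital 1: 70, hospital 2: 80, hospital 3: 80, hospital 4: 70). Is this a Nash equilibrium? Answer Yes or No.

Total = 300 ≥ 230: provided.
Hospital 1 (pledges 70, payoff 33): dropping to 0 → total 230, payoff 103. Profitable deviation.

No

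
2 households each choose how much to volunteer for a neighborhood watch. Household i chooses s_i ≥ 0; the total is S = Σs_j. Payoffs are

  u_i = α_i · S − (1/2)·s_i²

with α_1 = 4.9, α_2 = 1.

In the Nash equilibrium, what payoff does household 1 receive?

Household i's FOC: ∂u_i/∂s_i = α_i − s_i = 0, so s_i* = α_i.
NE contributions = (4.9, 1); S = 5.9.
u_1 = α_1·S − ½·(s_1)² = 4.9·5.9 − ½·4.9² = 16.905.

16.905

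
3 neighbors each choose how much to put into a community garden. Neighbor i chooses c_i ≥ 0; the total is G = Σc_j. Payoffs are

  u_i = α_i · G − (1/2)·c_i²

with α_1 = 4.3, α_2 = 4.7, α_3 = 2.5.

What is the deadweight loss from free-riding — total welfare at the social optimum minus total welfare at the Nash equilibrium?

Neighbor i's FOC: ∂u_i/∂c_i = α_i − c_i = 0, so c_i* = α_i.
NE contributions = (4.3, 4.7, 2.5); G = 11.5.
W^NE = (Σα)·G − ½Σα_i² = 11.5² − ½·46.83 = 108.835.
Planner sets c_i = Σα_j = 11.5 for every i, so G^SO = 3·11.5 = 34.5.
W^SO = (Σα)·G^SO − ½·3·(Σα)² = (3/2)·11.5² = 198.375.
Deadweight loss = W^SO − W^NE = 89.54.

89.54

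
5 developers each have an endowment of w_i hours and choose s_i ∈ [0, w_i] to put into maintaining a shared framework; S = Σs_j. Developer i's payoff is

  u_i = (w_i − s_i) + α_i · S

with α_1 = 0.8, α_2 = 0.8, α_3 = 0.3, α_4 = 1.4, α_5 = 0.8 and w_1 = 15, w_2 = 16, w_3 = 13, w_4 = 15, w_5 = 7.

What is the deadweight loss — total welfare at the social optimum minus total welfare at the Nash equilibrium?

∂u_i/∂s_i = α_i − 1, so developer i contributes w_i if α_i > 1, else 0.
α_i > 1 for i ∈ {4}; NE contributions (0, 0, 0, 15, 0), S = 15.
W^NE = Σw_i − S^NE + (Σα_i)·S^NE = 66 + 3.1·15 = 112.5.
Planner: ∂(Σu_j)/∂s_i = Σα_j − 1 = 3.1 > 0, so everyone contributes w_i; S^SO = 66, W^SO = 66 + 3.1·66 = 270.6.
Deadweight loss = 158.1.

158.1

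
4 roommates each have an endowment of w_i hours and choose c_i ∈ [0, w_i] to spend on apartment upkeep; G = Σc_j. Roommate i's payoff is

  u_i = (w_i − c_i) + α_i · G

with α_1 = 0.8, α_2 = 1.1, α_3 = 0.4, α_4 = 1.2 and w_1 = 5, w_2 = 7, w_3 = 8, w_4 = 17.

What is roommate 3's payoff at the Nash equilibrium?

∂u_i/∂c_i = α_i − 1, so roommate i contributes w_i if α_i > 1, else 0.
α_i > 1 for i ∈ {2, 4}; NE contributions (0, 7, 0, 17), G = 24.
u_3 = (8 − 0) + 0.4·24 = 17.6.

17.6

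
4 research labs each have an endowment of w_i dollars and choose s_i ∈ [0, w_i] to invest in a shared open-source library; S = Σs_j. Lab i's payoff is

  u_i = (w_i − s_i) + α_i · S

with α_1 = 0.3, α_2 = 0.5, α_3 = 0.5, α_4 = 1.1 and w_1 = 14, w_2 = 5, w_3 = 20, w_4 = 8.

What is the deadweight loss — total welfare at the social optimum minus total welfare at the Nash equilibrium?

∂u_i/∂s_i = α_i − 1, so lab i contributes w_i if α_i > 1, else 0.
α_i > 1 for i ∈ {4}; NE contributions (0, 0, 0, 8), S = 8.
W^NE = Σw_i − S^NE + (Σα_i)·S^NE = 47 + 1.4·8 = 58.2.
Planner: ∂(Σu_j)/∂s_i = Σα_j − 1 = 1.4 > 0, so everyone contributes w_i; S^SO = 47, W^SO = 47 + 1.4·47 = 112.8.
Deadweight loss = 54.6.

54.6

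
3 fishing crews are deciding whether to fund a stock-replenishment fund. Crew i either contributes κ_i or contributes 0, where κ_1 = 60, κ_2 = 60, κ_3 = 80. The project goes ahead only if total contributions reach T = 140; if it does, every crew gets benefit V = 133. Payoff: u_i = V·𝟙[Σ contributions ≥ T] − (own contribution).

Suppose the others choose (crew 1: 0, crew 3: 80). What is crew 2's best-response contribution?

Others' total = 80. Contributing 60 brings total to 140 ≥ 140: gain V − κ_2 = 73.
Best response: 60.

60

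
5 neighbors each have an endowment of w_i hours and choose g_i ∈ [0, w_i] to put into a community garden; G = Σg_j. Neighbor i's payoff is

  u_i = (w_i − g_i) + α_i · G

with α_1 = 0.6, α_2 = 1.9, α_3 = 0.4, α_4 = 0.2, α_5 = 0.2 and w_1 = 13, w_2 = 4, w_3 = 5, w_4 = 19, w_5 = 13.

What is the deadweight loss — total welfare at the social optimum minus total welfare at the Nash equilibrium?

∂u_i/∂g_i = α_i − 1, so neighbor i contributes w_i if α_i > 1, else 0.
α_i > 1 for i ∈ {2}; NE contributions (0, 4, 0, 0, 0), G = 4.
W^NE = Σw_i − G^NE + (Σα_i)·G^NE = 54 + 2.3·4 = 63.2.
Planner: ∂(Σu_j)/∂g_i = Σα_j − 1 = 2.3 > 0, so everyone contributes w_i; G^SO = 54, W^SO = 54 + 2.3·54 = 178.2.
Deadweight loss = 115.

115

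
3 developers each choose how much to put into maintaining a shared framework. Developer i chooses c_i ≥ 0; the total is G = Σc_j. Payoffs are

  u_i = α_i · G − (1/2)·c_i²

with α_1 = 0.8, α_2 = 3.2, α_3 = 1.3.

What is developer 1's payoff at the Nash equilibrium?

3.92

Developer i's FOC: ∂u_i/∂c_i = α_i − c_i = 0, so c_i* = α_i.
NE contributions = (0.8, 3.2, 1.3); G = 5.3.
u_1 = α_1·G − ½·(c_1)² = 0.8·5.3 − ½·0.8² = 3.92.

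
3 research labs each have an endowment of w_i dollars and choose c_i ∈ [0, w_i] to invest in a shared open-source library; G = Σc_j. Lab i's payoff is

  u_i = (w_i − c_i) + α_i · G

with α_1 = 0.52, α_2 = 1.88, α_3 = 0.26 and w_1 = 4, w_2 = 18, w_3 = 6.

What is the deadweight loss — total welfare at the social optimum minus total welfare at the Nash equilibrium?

16.6

∂u_i/∂c_i = α_i − 1, so lab i contributes w_i if α_i > 1, else 0.
α_i > 1 for i ∈ {2}; NE contributions (0, 18, 0), G = 18.
W^NE = Σw_i − G^NE + (Σα_i)·G^NE = 28 + 1.66·18 = 57.88.
Planner: ∂(Σu_j)/∂c_i = Σα_j − 1 = 1.66 > 0, so everyone contributes w_i; G^SO = 28, W^SO = 28 + 1.66·28 = 74.48.
Deadweight loss = 16.6.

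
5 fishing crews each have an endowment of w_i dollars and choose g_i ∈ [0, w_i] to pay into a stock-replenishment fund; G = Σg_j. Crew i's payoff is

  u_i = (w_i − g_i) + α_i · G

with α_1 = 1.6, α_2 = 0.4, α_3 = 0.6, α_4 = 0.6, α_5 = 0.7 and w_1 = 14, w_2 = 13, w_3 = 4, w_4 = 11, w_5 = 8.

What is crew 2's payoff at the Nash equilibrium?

18.6

∂u_i/∂g_i = α_i − 1, so crew i contributes w_i if α_i > 1, else 0.
α_i > 1 for i ∈ {1}; NE contributions (14, 0, 0, 0, 0), G = 14.
u_2 = (13 − 0) + 0.4·14 = 18.6.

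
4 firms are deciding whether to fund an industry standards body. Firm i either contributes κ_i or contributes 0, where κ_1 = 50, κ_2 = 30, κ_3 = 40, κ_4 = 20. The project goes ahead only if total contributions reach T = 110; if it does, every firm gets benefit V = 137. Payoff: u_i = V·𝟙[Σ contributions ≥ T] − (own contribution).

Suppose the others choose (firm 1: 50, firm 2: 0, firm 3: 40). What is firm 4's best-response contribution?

Others' total = 90. Contributing 20 brings total to 110 ≥ 110: gain V − κ_4 = 117.
Best response: 20.

20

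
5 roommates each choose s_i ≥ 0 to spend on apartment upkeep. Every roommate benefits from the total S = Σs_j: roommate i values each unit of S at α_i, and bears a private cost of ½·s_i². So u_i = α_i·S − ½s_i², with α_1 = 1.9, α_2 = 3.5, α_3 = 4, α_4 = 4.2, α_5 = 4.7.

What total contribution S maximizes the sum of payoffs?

91.5

Planner FOC: ∂(Σu_j)/∂s_i = (Σα_j) − s_i = 0, so s_i^SO = Σα_j = 18.3 for every i; S^SO = 91.5.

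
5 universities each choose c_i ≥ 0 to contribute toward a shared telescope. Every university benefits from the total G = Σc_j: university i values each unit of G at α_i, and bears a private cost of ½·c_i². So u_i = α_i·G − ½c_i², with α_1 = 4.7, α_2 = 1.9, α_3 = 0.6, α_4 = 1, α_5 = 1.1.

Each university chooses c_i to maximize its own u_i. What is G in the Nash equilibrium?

University i's FOC: ∂u_i/∂c_i = α_i − c_i = 0, so c_i* = α_i.
NE contributions = (4.7, 1.9, 0.6, 1, 1.1); G = 9.3.

9.3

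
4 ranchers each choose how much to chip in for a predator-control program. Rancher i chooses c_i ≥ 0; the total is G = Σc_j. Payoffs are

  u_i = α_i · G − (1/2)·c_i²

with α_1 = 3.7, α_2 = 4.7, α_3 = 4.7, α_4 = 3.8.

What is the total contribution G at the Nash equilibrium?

16.9

Rancher i's FOC: ∂u_i/∂c_i = α_i − c_i = 0, so c_i* = α_i.
NE contributions = (3.7, 4.7, 4.7, 3.8); G = 16.9.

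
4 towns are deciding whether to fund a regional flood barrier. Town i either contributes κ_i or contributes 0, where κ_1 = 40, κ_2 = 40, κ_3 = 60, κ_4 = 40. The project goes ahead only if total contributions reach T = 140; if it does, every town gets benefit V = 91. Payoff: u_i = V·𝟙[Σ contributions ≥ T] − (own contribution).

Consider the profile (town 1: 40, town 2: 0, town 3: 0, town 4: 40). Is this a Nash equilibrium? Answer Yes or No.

Total = 80 < 140: not provided.
Town 1 (pledges 40, payoff -40): dropping to 0 → total 40, payoff 0. Profitable deviation.

No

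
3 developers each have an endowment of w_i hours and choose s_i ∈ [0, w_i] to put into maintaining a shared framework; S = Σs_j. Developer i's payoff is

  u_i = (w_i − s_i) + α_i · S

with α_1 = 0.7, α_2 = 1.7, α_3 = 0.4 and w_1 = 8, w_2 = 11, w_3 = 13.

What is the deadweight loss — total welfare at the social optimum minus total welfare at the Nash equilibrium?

∂u_i/∂s_i = α_i − 1, so developer i contributes w_i if α_i > 1, else 0.
α_i > 1 for i ∈ {2}; NE contributions (0, 11, 0), S = 11.
W^NE = Σw_i − S^NE + (Σα_i)·S^NE = 32 + 1.8·11 = 51.8.
Planner: ∂(Σu_j)/∂s_i = Σα_j − 1 = 1.8 > 0, so everyone contributes w_i; S^SO = 32, W^SO = 32 + 1.8·32 = 89.6.
Deadweight loss = 37.8.

37.8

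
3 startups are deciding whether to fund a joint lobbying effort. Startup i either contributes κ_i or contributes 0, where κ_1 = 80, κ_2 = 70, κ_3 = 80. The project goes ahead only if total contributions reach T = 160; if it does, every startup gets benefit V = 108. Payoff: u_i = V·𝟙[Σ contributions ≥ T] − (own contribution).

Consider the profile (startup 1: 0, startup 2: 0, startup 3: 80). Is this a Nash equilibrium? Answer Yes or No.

No

Total = 80 < 160: not provided.
Startup 1 (pledges 0, payoff 0): pledging 80 → total 160, payoff 28. Profitable deviation.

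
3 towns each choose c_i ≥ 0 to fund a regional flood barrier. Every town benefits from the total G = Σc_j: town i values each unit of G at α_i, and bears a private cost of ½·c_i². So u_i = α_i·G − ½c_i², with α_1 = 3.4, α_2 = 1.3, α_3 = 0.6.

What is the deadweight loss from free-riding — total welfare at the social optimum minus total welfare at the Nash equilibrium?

20.85

Town i's FOC: ∂u_i/∂c_i = α_i − c_i = 0, so c_i* = α_i.
NE contributions = (3.4, 1.3, 0.6); G = 5.3.
W^NE = (Σα)·G − ½Σα_i² = 5.3² − ½·13.61 = 21.285.
Planner sets c_i = Σα_j = 5.3 for every i, so G^SO = 3·5.3 = 15.9.
W^SO = (Σα)·G^SO − ½·3·(Σα)² = (3/2)·5.3² = 42.135.
Deadweight loss = W^SO − W^NE = 20.85.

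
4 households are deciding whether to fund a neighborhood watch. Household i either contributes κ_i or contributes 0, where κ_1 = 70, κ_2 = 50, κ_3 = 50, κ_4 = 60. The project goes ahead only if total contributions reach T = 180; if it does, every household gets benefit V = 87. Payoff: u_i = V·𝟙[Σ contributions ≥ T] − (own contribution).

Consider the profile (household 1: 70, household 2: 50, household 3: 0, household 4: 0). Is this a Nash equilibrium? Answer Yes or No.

Total = 120 < 180: not provided.
Household 1 (pledges 70, payoff -70): dropping to 0 → total 50, payoff 0. Profitable deviation.

No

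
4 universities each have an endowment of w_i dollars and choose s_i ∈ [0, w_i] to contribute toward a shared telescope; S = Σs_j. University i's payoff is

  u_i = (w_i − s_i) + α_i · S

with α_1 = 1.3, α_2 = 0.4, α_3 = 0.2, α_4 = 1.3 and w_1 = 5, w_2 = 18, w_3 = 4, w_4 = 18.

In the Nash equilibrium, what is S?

∂u_i/∂s_i = α_i − 1, so university i contributes w_i if α_i > 1, else 0.
α_i > 1 for i ∈ {1, 4}; NE contributions (5, 0, 0, 18), S = 23.

23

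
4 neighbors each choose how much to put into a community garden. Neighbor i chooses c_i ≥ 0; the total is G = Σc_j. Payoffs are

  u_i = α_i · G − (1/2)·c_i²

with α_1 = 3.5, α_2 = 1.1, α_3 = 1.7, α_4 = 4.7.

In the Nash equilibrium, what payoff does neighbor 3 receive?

17.255

Neighbor i's FOC: ∂u_i/∂c_i = α_i − c_i = 0, so c_i* = α_i.
NE contributions = (3.5, 1.1, 1.7, 4.7); G = 11.
u_3 = α_3·G − ½·(c_3)² = 1.7·11 − ½·1.7² = 17.255.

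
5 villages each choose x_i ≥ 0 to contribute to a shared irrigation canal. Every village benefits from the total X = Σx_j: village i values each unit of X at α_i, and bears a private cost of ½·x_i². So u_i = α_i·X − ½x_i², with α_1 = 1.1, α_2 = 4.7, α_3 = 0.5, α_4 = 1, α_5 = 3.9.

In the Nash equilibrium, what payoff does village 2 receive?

Village i's FOC: ∂u_i/∂x_i = α_i − x_i = 0, so x_i* = α_i.
NE contributions = (1.1, 4.7, 0.5, 1, 3.9); X = 11.2.
u_2 = α_2·X − ½·(x_2)² = 4.7·11.2 − ½·4.7² = 41.595.

41.595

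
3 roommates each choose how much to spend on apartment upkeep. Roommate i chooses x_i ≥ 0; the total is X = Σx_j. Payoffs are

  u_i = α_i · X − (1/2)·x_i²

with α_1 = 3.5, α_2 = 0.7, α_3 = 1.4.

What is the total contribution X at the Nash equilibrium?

5.6

Roommate i's FOC: ∂u_i/∂x_i = α_i − x_i = 0, so x_i* = α_i.
NE contributions = (3.5, 0.7, 1.4); X = 5.6.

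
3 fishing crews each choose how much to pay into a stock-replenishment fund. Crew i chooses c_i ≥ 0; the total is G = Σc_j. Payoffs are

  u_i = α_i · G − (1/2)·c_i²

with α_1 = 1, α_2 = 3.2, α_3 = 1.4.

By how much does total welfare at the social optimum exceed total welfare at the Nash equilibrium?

Crew i's FOC: ∂u_i/∂c_i = α_i − c_i = 0, so c_i* = α_i.
NE contributions = (1, 3.2, 1.4); G = 5.6.
W^NE = (Σα)·G − ½Σα_i² = 5.6² − ½·13.2 = 24.76.
Planner sets c_i = Σα_j = 5.6 for every i, so G^SO = 3·5.6 = 16.8.
W^SO = (Σα)·G^SO − ½·3·(Σα)² = (3/2)·5.6² = 47.04.
Deadweight loss = W^SO − W^NE = 22.28.

22.28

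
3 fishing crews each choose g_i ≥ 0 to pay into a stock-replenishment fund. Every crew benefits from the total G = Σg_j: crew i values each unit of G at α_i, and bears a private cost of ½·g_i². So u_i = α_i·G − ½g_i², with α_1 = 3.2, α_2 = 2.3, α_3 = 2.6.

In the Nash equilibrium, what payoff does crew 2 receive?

15.985

Crew i's FOC: ∂u_i/∂g_i = α_i − g_i = 0, so g_i* = α_i.
NE contributions = (3.2, 2.3, 2.6); G = 8.1.
u_2 = α_2·G − ½·(g_2)² = 2.3·8.1 − ½·2.3² = 15.985.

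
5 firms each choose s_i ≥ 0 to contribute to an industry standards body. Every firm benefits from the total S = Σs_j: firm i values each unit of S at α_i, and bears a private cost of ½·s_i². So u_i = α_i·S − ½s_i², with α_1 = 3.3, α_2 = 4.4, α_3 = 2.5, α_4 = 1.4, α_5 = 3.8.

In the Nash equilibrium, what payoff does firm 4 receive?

20.58

Firm i's FOC: ∂u_i/∂s_i = α_i − s_i = 0, so s_i* = α_i.
NE contributions = (3.3, 4.4, 2.5, 1.4, 3.8); S = 15.4.
u_4 = α_4·S − ½·(s_4)² = 1.4·15.4 − ½·1.4² = 20.58.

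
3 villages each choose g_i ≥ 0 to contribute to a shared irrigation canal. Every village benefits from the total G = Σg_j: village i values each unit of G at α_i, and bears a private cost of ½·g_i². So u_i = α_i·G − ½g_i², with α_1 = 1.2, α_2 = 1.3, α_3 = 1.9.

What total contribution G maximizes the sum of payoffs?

Planner FOC: ∂(Σu_j)/∂g_i = (Σα_j) − g_i = 0, so g_i^SO = Σα_j = 4.4 for every i; G^SO = 13.2.

13.2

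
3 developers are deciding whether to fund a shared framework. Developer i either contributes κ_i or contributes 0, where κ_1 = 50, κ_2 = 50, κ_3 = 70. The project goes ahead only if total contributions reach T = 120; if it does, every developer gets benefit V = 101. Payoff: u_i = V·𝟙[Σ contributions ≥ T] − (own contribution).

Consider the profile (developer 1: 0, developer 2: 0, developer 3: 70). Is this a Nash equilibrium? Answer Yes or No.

No

Total = 70 < 120: not provided.
Developer 1 (pledges 0, payoff 0): pledging 50 → total 120, payoff 51. Profitable deviation.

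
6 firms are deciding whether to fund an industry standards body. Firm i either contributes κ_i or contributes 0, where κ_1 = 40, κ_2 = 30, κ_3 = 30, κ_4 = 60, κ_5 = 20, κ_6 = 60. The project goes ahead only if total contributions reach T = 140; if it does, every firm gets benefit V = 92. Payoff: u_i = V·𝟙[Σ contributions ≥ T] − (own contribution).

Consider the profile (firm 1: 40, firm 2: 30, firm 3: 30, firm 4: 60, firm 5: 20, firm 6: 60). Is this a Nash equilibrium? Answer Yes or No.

Total = 240 ≥ 140: provided.
Firm 1 (pledges 40, payoff 52): dropping to 0 → total 200, payoff 92. Profitable deviation.

No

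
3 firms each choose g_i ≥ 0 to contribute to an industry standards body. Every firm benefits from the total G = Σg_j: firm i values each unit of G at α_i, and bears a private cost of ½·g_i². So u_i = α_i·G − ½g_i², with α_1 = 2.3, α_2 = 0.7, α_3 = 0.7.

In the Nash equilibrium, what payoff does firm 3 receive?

2.345

Firm i's FOC: ∂u_i/∂g_i = α_i − g_i = 0, so g_i* = α_i.
NE contributions = (2.3, 0.7, 0.7); G = 3.7.
u_3 = α_3·G − ½·(g_3)² = 0.7·3.7 − ½·0.7² = 2.345.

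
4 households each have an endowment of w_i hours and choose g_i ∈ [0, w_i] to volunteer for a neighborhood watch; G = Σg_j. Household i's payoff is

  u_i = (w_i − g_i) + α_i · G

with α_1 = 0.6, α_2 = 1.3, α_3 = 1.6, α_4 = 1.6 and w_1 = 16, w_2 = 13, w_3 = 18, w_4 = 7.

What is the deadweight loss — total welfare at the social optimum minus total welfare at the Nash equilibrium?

∂u_i/∂g_i = α_i − 1, so household i contributes w_i if α_i > 1, else 0.
α_i > 1 for i ∈ {2, 3, 4}; NE contributions (0, 13, 18, 7), G = 38.
W^NE = Σw_i − G^NE + (Σα_i)·G^NE = 54 + 4.1·38 = 209.8.
Planner: ∂(Σu_j)/∂g_i = Σα_j − 1 = 4.1 > 0, so everyone contributes w_i; G^SO = 54, W^SO = 54 + 4.1·54 = 275.4.
Deadweight loss = 65.6.

65.6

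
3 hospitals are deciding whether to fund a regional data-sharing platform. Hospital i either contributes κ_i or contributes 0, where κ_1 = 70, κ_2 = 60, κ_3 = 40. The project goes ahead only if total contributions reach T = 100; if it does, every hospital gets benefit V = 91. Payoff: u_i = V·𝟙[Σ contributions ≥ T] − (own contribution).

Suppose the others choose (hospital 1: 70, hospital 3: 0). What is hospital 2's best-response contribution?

60

Others' total = 70. Contributing 60 brings total to 130 ≥ 100: gain V − κ_2 = 31.
Best response: 60.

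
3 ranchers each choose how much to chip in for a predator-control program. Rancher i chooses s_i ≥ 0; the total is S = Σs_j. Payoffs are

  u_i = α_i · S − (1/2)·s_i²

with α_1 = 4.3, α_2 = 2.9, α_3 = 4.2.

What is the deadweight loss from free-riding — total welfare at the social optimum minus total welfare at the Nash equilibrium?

87.25

Rancher i's FOC: ∂u_i/∂s_i = α_i − s_i = 0, so s_i* = α_i.
NE contributions = (4.3, 2.9, 4.2); S = 11.4.
W^NE = (Σα)·S − ½Σα_i² = 11.4² − ½·44.54 = 107.69.
Planner sets s_i = Σα_j = 11.4 for every i, so S^SO = 3·11.4 = 34.2.
W^SO = (Σα)·S^SO − ½·3·(Σα)² = (3/2)·11.4² = 194.94.
Deadweight loss = W^SO − W^NE = 87.25.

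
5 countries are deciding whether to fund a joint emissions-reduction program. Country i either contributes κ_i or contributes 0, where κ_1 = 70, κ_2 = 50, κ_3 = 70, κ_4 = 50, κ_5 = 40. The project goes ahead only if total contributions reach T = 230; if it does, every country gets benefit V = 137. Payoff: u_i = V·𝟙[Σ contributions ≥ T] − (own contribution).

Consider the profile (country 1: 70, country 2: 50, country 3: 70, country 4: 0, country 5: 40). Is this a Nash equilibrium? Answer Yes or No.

Yes

Total = 230 ≥ 230: provided.
Country 1 (pledges 70, payoff 67): dropping to 0 → total 160, payoff 0. No gain.
Country 2 (pledges 50, payoff 87): dropping to 0 → total 180, payoff 0. No gain.
Country 3 (pledges 70, payoff 67): dropping to 0 → total 160, payoff 0. No gain.
Country 4 (pledges 0, payoff 137): pledging 50 → total 280, payoff 87. No gain.
Country 5 (pledges 40, payoff 97): dropping to 0 → total 190, payoff 0. No gain.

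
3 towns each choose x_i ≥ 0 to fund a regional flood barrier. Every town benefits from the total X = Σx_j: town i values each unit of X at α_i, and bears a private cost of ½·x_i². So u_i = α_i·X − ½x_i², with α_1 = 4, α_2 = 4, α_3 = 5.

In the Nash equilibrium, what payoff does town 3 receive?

Town i's FOC: ∂u_i/∂x_i = α_i − x_i = 0, so x_i* = α_i.
NE contributions = (4, 4, 5); X = 13.
u_3 = α_3·X − ½·(x_3)² = 5·13 − ½·5² = 52.5.

52.5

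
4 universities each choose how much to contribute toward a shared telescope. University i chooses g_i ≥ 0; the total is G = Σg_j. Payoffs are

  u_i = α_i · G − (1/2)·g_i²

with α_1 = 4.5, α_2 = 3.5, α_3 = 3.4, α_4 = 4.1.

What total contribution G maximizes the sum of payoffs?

62

Planner FOC: ∂(Σu_j)/∂g_i = (Σα_j) − g_i = 0, so g_i^SO = Σα_j = 15.5 for every i; G^SO = 62.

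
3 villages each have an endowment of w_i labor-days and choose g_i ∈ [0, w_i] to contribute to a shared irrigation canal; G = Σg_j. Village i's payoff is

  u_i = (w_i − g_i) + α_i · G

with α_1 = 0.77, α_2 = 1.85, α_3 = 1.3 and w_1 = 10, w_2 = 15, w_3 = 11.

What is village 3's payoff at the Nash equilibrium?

∂u_i/∂g_i = α_i − 1, so village i contributes w_i if α_i > 1, else 0.
α_i > 1 for i ∈ {2, 3}; NE contributions (0, 15, 11), G = 26.
u_3 = (11 − 11) + 1.3·26 = 33.8.

33.8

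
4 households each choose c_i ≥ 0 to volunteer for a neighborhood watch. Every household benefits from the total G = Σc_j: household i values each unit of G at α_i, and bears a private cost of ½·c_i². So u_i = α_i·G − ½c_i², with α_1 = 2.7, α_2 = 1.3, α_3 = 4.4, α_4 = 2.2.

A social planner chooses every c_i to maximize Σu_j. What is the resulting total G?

Planner FOC: ∂(Σu_j)/∂c_i = (Σα_j) − c_i = 0, so c_i^SO = Σα_j = 10.6 for every i; G^SO = 42.4.

42.4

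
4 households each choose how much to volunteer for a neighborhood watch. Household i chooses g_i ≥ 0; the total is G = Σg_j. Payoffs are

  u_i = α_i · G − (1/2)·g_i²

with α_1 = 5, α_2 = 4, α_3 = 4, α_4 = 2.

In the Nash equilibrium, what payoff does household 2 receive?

52

Household i's FOC: ∂u_i/∂g_i = α_i − g_i = 0, so g_i* = α_i.
NE contributions = (5, 4, 4, 2); G = 15.
u_2 = α_2·G − ½·(g_2)² = 4·15 − ½·4² = 52.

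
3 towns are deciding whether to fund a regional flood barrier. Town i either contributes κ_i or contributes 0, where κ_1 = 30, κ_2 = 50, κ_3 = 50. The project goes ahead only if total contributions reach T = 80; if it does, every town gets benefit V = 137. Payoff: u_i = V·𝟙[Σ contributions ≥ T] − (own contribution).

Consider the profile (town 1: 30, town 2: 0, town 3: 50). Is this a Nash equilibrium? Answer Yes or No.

Total = 80 ≥ 80: provided.
Town 1 (pledges 30, payoff 107): dropping to 0 → total 50, payoff 0. No gain.
Town 2 (pledges 0, payoff 137): pledging 50 → total 130, payoff 87. No gain.
Town 3 (pledges 50, payoff 87): dropping to 0 → total 30, payoff 0. No gain.

Yes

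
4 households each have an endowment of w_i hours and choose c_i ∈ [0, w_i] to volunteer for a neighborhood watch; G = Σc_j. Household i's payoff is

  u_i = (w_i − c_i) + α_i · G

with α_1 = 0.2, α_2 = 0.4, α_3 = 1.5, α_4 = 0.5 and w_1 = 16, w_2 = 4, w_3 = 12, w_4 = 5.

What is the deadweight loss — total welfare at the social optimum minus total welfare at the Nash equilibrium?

∂u_i/∂c_i = α_i − 1, so household i contributes w_i if α_i > 1, else 0.
α_i > 1 for i ∈ {3}; NE contributions (0, 0, 12, 0), G = 12.
W^NE = Σw_i − G^NE + (Σα_i)·G^NE = 37 + 1.6·12 = 56.2.
Planner: ∂(Σu_j)/∂c_i = Σα_j − 1 = 1.6 > 0, so everyone contributes w_i; G^SO = 37, W^SO = 37 + 1.6·37 = 96.2.
Deadweight loss = 40.

40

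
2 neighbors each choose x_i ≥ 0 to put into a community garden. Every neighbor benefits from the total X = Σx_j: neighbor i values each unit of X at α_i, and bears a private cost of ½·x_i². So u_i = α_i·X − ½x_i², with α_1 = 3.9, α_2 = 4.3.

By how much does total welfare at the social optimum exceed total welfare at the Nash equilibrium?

Neighbor i's FOC: ∂u_i/∂x_i = α_i − x_i = 0, so x_i* = α_i.
NE contributions = (3.9, 4.3); X = 8.2.
W^NE = (Σα)·X − ½Σα_i² = 8.2² − ½·33.7 = 50.39.
Planner sets x_i = Σα_j = 8.2 for every i, so X^SO = 2·8.2 = 16.4.
W^SO = (Σα)·X^SO − ½·2·(Σα)² = (2/2)·8.2² = 67.24.
Deadweight loss = W^SO − W^NE = 16.85.

16.85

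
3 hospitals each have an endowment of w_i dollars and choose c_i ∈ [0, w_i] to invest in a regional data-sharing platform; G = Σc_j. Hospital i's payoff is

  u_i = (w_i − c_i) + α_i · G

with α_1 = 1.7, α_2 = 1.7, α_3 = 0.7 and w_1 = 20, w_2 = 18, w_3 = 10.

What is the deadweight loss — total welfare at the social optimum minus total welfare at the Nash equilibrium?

∂u_i/∂c_i = α_i − 1, so hospital i contributes w_i if α_i > 1, else 0.
α_i > 1 for i ∈ {1, 2}; NE contributions (20, 18, 0), G = 38.
W^NE = Σw_i − G^NE + (Σα_i)·G^NE = 48 + 3.1·38 = 165.8.
Planner: ∂(Σu_j)/∂c_i = Σα_j − 1 = 3.1 > 0, so everyone contributes w_i; G^SO = 48, W^SO = 48 + 3.1·48 = 196.8.
Deadweight loss = 31.

31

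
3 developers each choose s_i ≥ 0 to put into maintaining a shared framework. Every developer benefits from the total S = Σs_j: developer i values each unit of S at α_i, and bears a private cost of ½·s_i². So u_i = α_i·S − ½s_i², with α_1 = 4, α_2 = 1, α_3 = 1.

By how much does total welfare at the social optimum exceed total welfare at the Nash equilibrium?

27

Developer i's FOC: ∂u_i/∂s_i = α_i − s_i = 0, so s_i* = α_i.
NE contributions = (4, 1, 1); S = 6.
W^NE = (Σα)·S − ½Σα_i² = 6² − ½·18 = 27.
Planner sets s_i = Σα_j = 6 for every i, so S^SO = 3·6 = 18.
W^SO = (Σα)·S^SO − ½·3·(Σα)² = (3/2)·6² = 54.
Deadweight loss = W^SO − W^NE = 27.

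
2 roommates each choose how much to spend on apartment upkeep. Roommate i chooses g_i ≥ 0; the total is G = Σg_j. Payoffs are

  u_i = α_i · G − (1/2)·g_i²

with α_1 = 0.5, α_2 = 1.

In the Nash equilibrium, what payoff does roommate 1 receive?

Roommate i's FOC: ∂u_i/∂g_i = α_i − g_i = 0, so g_i* = α_i.
NE contributions = (0.5, 1); G = 1.5.
u_1 = α_1·G − ½·(g_1)² = 0.5·1.5 − ½·0.5² = 0.625.

0.625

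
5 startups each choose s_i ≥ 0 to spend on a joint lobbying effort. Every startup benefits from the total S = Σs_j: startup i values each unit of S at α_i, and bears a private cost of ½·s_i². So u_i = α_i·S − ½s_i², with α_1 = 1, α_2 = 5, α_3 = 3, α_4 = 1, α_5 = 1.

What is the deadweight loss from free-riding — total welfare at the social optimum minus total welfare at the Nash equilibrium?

Startup i's FOC: ∂u_i/∂s_i = α_i − s_i = 0, so s_i* = α_i.
NE contributions = (1, 5, 3, 1, 1); S = 11.
W^NE = (Σα)·S − ½Σα_i² = 11² − ½·37 = 102.5.
Planner sets s_i = Σα_j = 11 for every i, so S^SO = 5·11 = 55.
W^SO = (Σα)·S^SO − ½·5·(Σα)² = (5/2)·11² = 302.5.
Deadweight loss = W^SO − W^NE = 200.

200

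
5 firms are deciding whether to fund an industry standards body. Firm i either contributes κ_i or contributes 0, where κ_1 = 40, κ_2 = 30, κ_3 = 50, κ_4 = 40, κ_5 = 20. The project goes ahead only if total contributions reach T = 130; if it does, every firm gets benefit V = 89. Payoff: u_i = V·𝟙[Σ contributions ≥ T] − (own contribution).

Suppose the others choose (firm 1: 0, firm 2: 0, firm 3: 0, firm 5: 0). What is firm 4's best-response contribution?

Others' total = 0. Even contributing 40 gives 40 < 130: no benefit either way.
Best response: 0.

0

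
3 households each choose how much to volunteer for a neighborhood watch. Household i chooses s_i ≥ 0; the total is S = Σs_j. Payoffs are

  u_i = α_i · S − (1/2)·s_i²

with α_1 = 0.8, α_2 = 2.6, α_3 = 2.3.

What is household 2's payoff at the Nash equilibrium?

11.44

Household i's FOC: ∂u_i/∂s_i = α_i − s_i = 0, so s_i* = α_i.
NE contributions = (0.8, 2.6, 2.3); S = 5.7.
u_2 = α_2·S − ½·(s_2)² = 2.6·5.7 − ½·2.6² = 11.44.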